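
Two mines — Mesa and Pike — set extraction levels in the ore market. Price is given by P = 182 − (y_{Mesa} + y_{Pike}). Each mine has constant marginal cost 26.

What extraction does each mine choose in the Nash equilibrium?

Mine Mesa's profit: π = y_{Mesa}(182 − (y_{Mesa} + y_{Pike})) − 26y_{Mesa}.
∂π/∂y_{Mesa} = 156 − 2y_{Mesa} − y_{Pike} = 0, so y_{Mesa} = 78 − 0.5y_{Pike}.
Setting y_{Mesa} = y_{Pike} in the reaction function: y_{Mesa} = 78 − 0.5y_{Mesa}, so y_{Mesa} = 78 / 1.5 = 52.

52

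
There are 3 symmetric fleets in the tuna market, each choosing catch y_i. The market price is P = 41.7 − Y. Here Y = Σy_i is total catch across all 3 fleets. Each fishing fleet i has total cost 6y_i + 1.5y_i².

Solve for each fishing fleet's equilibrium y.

5.1

A representative fishing fleet's profit is π_i = y_i(41.7 − Y) − 6y_i − 1.5y_i², with Y = y_i + Σ_{j≠i} y_j.
First-order condition: 35.7 − 5y_i − Σ_{j≠i} y_j = 0.
With identical fishing fleets, set every y_j = y: then 35.7 − 5y − 2y = 0, i.e. y = 35.7/7 = 5.1.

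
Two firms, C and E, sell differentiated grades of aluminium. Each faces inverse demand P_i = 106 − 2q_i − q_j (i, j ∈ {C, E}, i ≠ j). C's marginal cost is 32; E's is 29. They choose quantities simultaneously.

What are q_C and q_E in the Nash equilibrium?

Firm C's profit: π = q_C(106 − 2q_C − q_E) − 32q_C.
∂π/∂q_C = 74 − 4q_C − q_E = 0 ⇒ q_C = 18.5 − 0.25q_E.
Similarly q_E = 19.25 − 0.25q_C.
Substituting the second reaction function into the first: q_C = 18.5 − 0.25(19.25 − 0.25q_C), which gives 0.9375q_C = 13.6875 ⇒ q_C = 14.6.
Then q_E = 19.25 − 0.25·14.6 = 15.6.

14.6, 15.6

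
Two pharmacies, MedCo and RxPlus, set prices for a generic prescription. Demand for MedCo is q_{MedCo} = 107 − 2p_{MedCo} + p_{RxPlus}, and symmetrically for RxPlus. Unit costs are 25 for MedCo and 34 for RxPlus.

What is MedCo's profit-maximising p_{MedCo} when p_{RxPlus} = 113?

MedCo's profit: π = (p_{MedCo} − 25)(107 − 2p_{MedCo} + p_{RxPlus}).
∂π/∂p_{MedCo} = 157 − 4p_{MedCo} + p_{RxPlus} = 0 ⇒ p_{MedCo} = 39.25 + 0.25p_{RxPlus}.
At p_{RxPlus} = 113: p_{MedCo} = 39.25 + 0.25·113 = 67.5.

67.5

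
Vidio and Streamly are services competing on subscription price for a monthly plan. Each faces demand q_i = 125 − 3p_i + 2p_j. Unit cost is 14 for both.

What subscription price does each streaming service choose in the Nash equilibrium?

41.75

Vidio's profit: π = (p_{Vidio} − 14)(125 − 3p_{Vidio} + 2p_{Streamly}).
∂π/∂p_{Vidio} = 167 − 6p_{Vidio} + 2p_{Streamly} = 0 ⇒ p_{Vidio} = 167/6 + (1/3)p_{Streamly}.
The game is symmetric, so in equilibrium p_{Streamly} = p_{Vidio}: the reaction function gives (2/3)p_{Vidio} = 167/6, hence p_{Vidio} = 41.75.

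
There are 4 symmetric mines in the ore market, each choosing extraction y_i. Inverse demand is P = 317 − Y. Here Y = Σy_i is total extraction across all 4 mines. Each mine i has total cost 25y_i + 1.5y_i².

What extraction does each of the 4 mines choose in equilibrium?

36.5

A representative mine's profit is π_i = y_i(317 − Y) − 25y_i − 1.5y_i², with Y = y_i + Σ_{j≠i} y_j.
First-order condition: 292 − 5y_i − Σ_{j≠i} y_j = 0.
In a symmetric equilibrium every mine chooses the same y, so Σ_{j≠i} y_j = 3y. The condition becomes 292 − 8y = 0, giving y = 292/8 = 36.5.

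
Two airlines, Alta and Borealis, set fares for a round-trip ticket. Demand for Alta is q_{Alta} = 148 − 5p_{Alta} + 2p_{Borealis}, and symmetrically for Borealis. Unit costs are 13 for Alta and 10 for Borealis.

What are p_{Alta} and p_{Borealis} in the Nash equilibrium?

Alta's profit: π = (p_{Alta} − 13)(148 − 5p_{Alta} + 2p_{Borealis}).
∂π/∂p_{Alta} = 213 − 10p_{Alta} + 2p_{Borealis} = 0 ⇒ p_{Alta} = 21.3 + 0.2p_{Borealis}.
Similarly p_{Borealis} = 19.8 + 0.2p_{Alta}.
Solving the two reaction functions simultaneously: (1 − (0.2)(0.2))p_{Alta} = 21.3 + 0.2·19.8, so 0.96p_{Alta} = 25.26 and p_{Alta} = 26.3125.
Then p_{Borealis} = 19.8 + 0.2·26.3125 = 25.0625.

26.3125, 25.0625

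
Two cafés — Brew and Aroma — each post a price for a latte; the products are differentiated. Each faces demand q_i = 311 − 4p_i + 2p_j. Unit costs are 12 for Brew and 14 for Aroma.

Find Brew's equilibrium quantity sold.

192.4

Brew's profit: π = (p_{Brew} − 12)(311 − 4p_{Brew} + 2p_{Aroma}).
∂π/∂p_{Brew} = 359 − 8p_{Brew} + 2p_{Aroma} = 0 ⇒ p_{Brew} = 44.875 + 0.25p_{Aroma}.
Similarly p_{Aroma} = 45.875 + 0.25p_{Brew}.
Substituting the second reaction function into the first: p_{Brew} = 44.875 + 0.25(45.875 + 0.25p_{Brew}), which gives 0.9375p_{Brew} = 1803/32 ⇒ p_{Brew} = 60.1.
Then p_{Aroma} = 45.875 + 0.25·60.1 = 60.9.
q_{Brew} = 311 − 4·60.1 + 2·60.9 = 192.4.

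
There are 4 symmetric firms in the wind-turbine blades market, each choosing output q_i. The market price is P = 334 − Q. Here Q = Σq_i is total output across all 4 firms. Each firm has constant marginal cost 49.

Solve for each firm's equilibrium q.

57

A representative firm's profit is π_i = q_i(334 − Q) − 49q_i, with Q = q_i + Σ_{j≠i} q_j.
First-order condition: 285 − 2q_i − Σ_{j≠i} q_j = 0.
With identical firms, set every q_j = q: then 285 − 2q − 3q = 0, i.e. q = 285/5 = 57.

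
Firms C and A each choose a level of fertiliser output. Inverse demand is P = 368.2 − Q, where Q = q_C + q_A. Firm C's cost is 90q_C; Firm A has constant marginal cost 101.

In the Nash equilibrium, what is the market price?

186.4

Firm C's profit: π = q_C(368.2 − (q_C + q_A)) − 90q_C.
∂π/∂q_C = 278.2 − 2q_C − q_A = 0, so q_C = 139.1 − 0.5q_A.
By the same steps for A: q_A = 133.6 − 0.5q_C.
Substituting the second reaction function into the first: q_C = 139.1 − 0.5(133.6 − 0.5q_C), which gives 0.75q_C = 72.3 ⇒ q_C = 96.4.
Then q_A = 133.6 − 0.5·96.4 = 85.4.
Equilibrium price: P = 368.2 − 181.8 = 186.4.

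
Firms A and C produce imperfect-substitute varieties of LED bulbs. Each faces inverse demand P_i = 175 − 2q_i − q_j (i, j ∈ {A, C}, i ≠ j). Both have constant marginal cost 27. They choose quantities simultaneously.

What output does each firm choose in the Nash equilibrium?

Firm A's profit: π = q_A(175 − 2q_A − q_C) − 27q_A.
∂π/∂q_A = 148 − 4q_A − q_C = 0 ⇒ q_A = 37 − 0.25q_C.
The game is symmetric, so in equilibrium q_C = q_A: the reaction function gives 1.25q_A = 37, hence q_A = 29.6.

29.6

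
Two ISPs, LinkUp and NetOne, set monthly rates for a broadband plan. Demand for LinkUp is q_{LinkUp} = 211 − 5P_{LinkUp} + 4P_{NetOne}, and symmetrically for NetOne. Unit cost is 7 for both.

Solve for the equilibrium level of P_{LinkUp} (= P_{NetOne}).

LinkUp's profit: π = (P_{LinkUp} − 7)(211 − 5P_{LinkUp} + 4P_{NetOne}).
∂π/∂P_{LinkUp} = 246 − 10P_{LinkUp} + 4P_{NetOne} = 0 ⇒ P_{LinkUp} = 24.6 + 0.4P_{NetOne}.
By symmetry P_{NetOne} = P_{LinkUp}; substituting into the reaction function, 0.6P_{LinkUp} = 24.6 and P_{LinkUp} = 41.

41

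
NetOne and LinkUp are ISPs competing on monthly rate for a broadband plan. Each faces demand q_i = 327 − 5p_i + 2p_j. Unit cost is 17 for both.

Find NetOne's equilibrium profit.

NetOne's profit: π = (p_{NetOne} − 17)(327 − 5p_{NetOne} + 2p_{LinkUp}).
∂π/∂p_{NetOne} = 412 − 10p_{NetOne} + 2p_{LinkUp} = 0 ⇒ p_{NetOne} = 41.2 + 0.2p_{LinkUp}.
Setting p_{NetOne} = p_{LinkUp} in the reaction function: p_{NetOne} = 41.2 + 0.2p_{NetOne}, so p_{NetOne} = 41.2 / 0.8 = 51.5.
q_{NetOne} = 327 − 5·51.5 + 2·51.5 = 172.5.
Profit = (51.5 − 17)·172.5 = 5951.25.

5951.25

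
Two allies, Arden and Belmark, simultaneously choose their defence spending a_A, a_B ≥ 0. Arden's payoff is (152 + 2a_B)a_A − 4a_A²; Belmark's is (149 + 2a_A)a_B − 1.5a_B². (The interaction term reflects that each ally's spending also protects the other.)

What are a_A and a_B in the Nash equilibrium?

Expanding Arden's payoff: 152a_A + 2a_Ba_A − 4a_A².
∂π/∂a_A = 152 + 2a_B − 8a_A = 0, so a_A = 19 + 0.25a_B.
Likewise for Belmark: a_B = 149/3 + (2/3)a_A.
Solving the two reaction functions simultaneously: (1 − (0.25)(2/3))a_A = 19 + 0.25·(149/3), so (5/6)a_A = 377/12 and a_A = 37.7.
Then a_B = 149/3 + (2/3)·37.7 = 74.8.

37.7, 74.8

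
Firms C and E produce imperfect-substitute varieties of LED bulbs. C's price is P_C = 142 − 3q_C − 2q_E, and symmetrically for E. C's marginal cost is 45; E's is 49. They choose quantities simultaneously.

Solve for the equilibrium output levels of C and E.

12.375, 11.375

Firm C's profit: π = q_C(142 − 3q_C − 2q_E) − 45q_C.
∂π/∂q_C = 97 − 6q_C − 2q_E = 0 ⇒ q_C = 97/6 − (1/3)q_E.
Similarly q_E = 15.5 − (1/3)q_C.
Substituting the second reaction function into the first: q_C = 97/6 − (1/3)(15.5 − (1/3)q_C), which gives (8/9)q_C = 11 ⇒ q_C = 12.375.
Then q_E = 15.5 − (1/3)·12.375 = 11.375.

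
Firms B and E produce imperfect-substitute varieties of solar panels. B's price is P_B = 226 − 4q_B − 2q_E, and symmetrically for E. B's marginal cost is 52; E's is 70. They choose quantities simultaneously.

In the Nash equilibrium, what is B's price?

Firm B's profit: π = q_B(226 − 4q_B − 2q_E) − 52q_B.
∂π/∂q_B = 174 − 8q_B − 2q_E = 0 ⇒ q_B = 21.75 − 0.25q_E.
Similarly q_E = 19.5 − 0.25q_B.
Solving the two reaction functions simultaneously: (1 − (−0.25)(−0.25))q_B = 21.75 − 0.25·19.5, so 0.9375q_B = 16.875 and q_B = 18.
Then q_E = 19.5 − 0.25·18 = 15.
P_B = 226 − 4·18 − 2·15 = 124.

124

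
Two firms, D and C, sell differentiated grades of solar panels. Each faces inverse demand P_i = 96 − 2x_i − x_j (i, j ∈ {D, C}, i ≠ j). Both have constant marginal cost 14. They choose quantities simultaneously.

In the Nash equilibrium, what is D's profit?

537.92

Firm D's profit: π = x_D(96 − 2x_D − x_C) − 14x_D.
∂π/∂x_D = 82 − 4x_D − x_C = 0 ⇒ x_D = 20.5 − 0.25x_C.
Setting x_D = x_C in the reaction function: x_D = 20.5 − 0.25x_D, so x_D = 20.5 / 1.25 = 16.4.
P_D = 96 − 2·16.4 − 16.4 = 46.8.
Profit = (46.8 − 14)·16.4 = 537.92.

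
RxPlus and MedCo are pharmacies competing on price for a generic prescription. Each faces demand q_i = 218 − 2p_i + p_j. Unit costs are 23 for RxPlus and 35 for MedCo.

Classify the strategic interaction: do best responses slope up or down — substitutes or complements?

RxPlus's profit: π = (p_{RxPlus} − 23)(218 − 2p_{RxPlus} + p_{MedCo}).
∂π/∂p_{RxPlus} = 264 − 4p_{RxPlus} + p_{MedCo} = 0 ⇒ p_{RxPlus} = 66 + 0.25p_{MedCo}.
The best-response slope dp_{RxPlus}/dp_{MedCo} = 0.25 > 0: the reaction function is upward-sloping, so the choices are strategic complements.

strategic complements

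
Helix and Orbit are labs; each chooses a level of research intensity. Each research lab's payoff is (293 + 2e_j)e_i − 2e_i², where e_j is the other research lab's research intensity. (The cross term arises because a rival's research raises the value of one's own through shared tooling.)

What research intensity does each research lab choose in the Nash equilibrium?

146.5

Helix's payoff is (293 + 2e_O)e_H − 2e_H².
∂π/∂e_H = 293 + 2e_O − 4e_H = 0, so e_H = 73.25 + 0.5e_O.
Setting e_H = e_O in the reaction function: e_H = 73.25 + 0.5e_H, so e_H = 73.25 / 0.5 = 146.5.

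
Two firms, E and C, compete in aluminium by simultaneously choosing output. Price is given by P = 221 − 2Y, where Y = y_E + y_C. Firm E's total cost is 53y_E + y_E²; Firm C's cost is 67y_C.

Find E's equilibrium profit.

993.72

Firm E's profit: π = y_E(221 − 2(y_E + y_C)) − 53y_E − y_E².
∂π/∂y_E = 168 − 6y_E − 2y_C = 0, so y_E = 28 − (1/3)y_C.
For C: ∂π/∂y_C = 154 − 4y_C − 2y_E = 0 ⇒ y_C = 38.5 − 0.5y_E.
Solving the two reaction functions simultaneously: (1 − (−1/3)(−0.5))y_E = 28 − (1/3)·38.5, so (5/6)y_E = 91/6 and y_E = 18.2.
Then y_C = 38.5 − 0.5·18.2 = 29.4.
Price P = 221 − 2·47.6 = 125.8.
E's profit: (125.8 − 53)·18.2 − (18.2)² = 993.72.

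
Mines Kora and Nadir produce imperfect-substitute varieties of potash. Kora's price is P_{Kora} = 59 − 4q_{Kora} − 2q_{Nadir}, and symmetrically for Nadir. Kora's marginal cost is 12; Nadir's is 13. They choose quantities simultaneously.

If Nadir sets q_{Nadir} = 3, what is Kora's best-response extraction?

Mine Kora's profit: π = q_{Kora}(59 − 4q_{Kora} − 2q_{Nadir}) − 12q_{Kora}.
∂π/∂q_{Kora} = 47 − 8q_{Kora} − 2q_{Nadir} = 0 ⇒ q_{Kora} = 5.875 − 0.25q_{Nadir}.
At q_{Nadir} = 3: q_{Kora} = 5.875 − 0.25·3 = 5.125.

5.125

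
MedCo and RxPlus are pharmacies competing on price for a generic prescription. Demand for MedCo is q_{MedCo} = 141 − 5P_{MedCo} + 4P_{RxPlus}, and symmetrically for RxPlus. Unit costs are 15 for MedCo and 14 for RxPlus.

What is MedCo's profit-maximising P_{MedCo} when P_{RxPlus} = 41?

38

MedCo's profit: π = (P_{MedCo} − 15)(141 − 5P_{MedCo} + 4P_{RxPlus}).
∂π/∂P_{MedCo} = 216 − 10P_{MedCo} + 4P_{RxPlus} = 0 ⇒ P_{MedCo} = 21.6 + 0.4P_{RxPlus}.
At P_{RxPlus} = 41: P_{MedCo} = 21.6 + 0.4·41 = 38.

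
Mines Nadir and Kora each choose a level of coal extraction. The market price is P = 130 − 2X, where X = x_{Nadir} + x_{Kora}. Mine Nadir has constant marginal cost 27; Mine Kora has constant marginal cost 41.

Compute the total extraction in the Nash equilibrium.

Mine Nadir's profit: π = x_{Nadir}(130 − 2(x_{Nadir} + x_{Kora})) − 27x_{Nadir}.
∂π/∂x_{Nadir} = 103 − 4x_{Nadir} − 2x_{Kora} = 0, so x_{Nadir} = 25.75 − 0.5x_{Kora}.
By the same steps for Kora: x_{Kora} = 22.25 − 0.5x_{Nadir}.
Solving the two reaction functions simultaneously: (1 − (−0.5)(−0.5))x_{Nadir} = 25.75 − 0.5·22.25, so 0.75x_{Nadir} = 14.625 and x_{Nadir} = 19.5.
Then x_{Kora} = 22.25 − 0.5·19.5 = 12.5.
Total extraction: 19.5 + 12.5 = 32.

32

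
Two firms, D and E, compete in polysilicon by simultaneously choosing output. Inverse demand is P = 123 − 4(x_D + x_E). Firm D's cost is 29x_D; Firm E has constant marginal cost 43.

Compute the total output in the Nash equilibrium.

Firm D's profit: π = x_D(123 − 4(x_D + x_E)) − 29x_D.
∂π/∂x_D = 94 − 8x_D − 4x_E = 0, so x_D = 11.75 − 0.5x_E.
By the same steps for E: x_E = 10 − 0.5x_D.
Plugging x_E into D's best response: x_D = 11.75 − 0.5(10 − 0.5x_D) ⇒ 0.75x_D = 6.75, so x_D = 9.
Then x_E = 10 − 0.5·9 = 5.5.
Total output: 9 + 5.5 = 14.5.

14.5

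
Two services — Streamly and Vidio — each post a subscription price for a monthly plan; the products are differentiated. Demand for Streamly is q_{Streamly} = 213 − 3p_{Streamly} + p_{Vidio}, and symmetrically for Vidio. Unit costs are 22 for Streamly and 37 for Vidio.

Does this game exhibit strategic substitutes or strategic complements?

Streamly's profit: π = (p_{Streamly} − 22)(213 − 3p_{Streamly} + p_{Vidio}).
∂π/∂p_{Streamly} = 279 − 6p_{Streamly} + p_{Vidio} = 0 ⇒ p_{Streamly} = 46.5 + (1/6)p_{Vidio}.
The best-response slope dp_{Streamly}/dp_{Vidio} = 1/6 > 0: the reaction function is upward-sloping, so the choices are strategic complements.

strategic complements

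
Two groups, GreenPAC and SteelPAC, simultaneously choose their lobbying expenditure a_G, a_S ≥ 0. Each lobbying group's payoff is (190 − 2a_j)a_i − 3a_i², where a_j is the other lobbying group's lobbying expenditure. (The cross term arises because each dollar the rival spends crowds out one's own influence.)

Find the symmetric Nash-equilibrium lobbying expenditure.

GreenPAC's payoff is (190 − 2a_S)a_G − 3a_G².
∂π/∂a_G = 190 − 2a_S − 6a_G = 0, so a_G = 95/3 − (1/3)a_S.
The game is symmetric, so in equilibrium a_S = a_G: the reaction function gives (4/3)a_G = 95/3, hence a_G = 23.75.

23.75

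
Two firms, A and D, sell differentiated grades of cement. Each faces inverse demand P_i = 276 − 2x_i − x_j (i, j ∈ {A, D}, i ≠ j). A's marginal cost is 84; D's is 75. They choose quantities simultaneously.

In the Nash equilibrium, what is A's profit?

Firm A's profit: π = x_A(276 − 2x_A − x_D) − 84x_A.
∂π/∂x_A = 192 − 4x_A − x_D = 0 ⇒ x_A = 48 − 0.25x_D.
Similarly x_D = 50.25 − 0.25x_A.
Solving the two reaction functions simultaneously: (1 − (−0.25)(−0.25))x_A = 48 − 0.25·50.25, so 0.9375x_A = 35.4375 and x_A = 37.8.
Then x_D = 50.25 − 0.25·37.8 = 40.8.
P_A = 276 − 2·37.8 − 40.8 = 159.6.
Profit = (159.6 − 84)·37.8 = 2857.68.

2857.68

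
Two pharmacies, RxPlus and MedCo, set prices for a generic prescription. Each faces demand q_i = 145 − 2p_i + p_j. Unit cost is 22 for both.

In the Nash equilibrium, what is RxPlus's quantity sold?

RxPlus's profit: π = (p_{RxPlus} − 22)(145 − 2p_{RxPlus} + p_{MedCo}).
∂π/∂p_{RxPlus} = 189 − 4p_{RxPlus} + p_{MedCo} = 0 ⇒ p_{RxPlus} = 47.25 + 0.25p_{MedCo}.
Setting p_{RxPlus} = p_{MedCo} in the reaction function: p_{RxPlus} = 47.25 + 0.25p_{RxPlus}, so p_{RxPlus} = 47.25 / 0.75 = 63.
q_{RxPlus} = 145 − 2·63 + 63 = 82.

82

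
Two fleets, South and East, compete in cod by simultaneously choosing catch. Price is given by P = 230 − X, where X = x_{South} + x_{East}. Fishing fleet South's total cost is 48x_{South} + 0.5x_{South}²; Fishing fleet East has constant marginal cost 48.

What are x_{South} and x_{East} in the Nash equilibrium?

36.4, 72.8

Fishing fleet South's profit: π = x_{South}(230 − (x_{South} + x_{East})) − 48x_{South} − 0.5x_{South}².
∂π/∂x_{South} = 182 − 3x_{South} − x_{East} = 0, so x_{South} = 182/3 − (1/3)x_{East}.
For East: ∂π/∂x_{East} = 182 − 2x_{East} − x_{South} = 0 ⇒ x_{East} = 91 − 0.5x_{South}.
Solving the two reaction functions simultaneously: (1 − (−1/3)(−0.5))x_{South} = 182/3 − (1/3)·91, so (5/6)x_{South} = 91/3 and x_{South} = 36.4.
Then x_{East} = 91 − 0.5·36.4 = 72.8.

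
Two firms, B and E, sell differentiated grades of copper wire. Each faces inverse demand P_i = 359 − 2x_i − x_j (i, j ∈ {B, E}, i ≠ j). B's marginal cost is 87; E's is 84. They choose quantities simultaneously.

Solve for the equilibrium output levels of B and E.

Firm B's profit: π = x_B(359 − 2x_B − x_E) − 87x_B.
∂π/∂x_B = 272 − 4x_B − x_E = 0 ⇒ x_B = 68 − 0.25x_E.
Similarly x_E = 68.75 − 0.25x_B.
Plugging x_E into B's best response: x_B = 68 − 0.25(68.75 − 0.25x_B) ⇒ 0.9375x_B = 50.8125, so x_B = 54.2.
Then x_E = 68.75 − 0.25·54.2 = 55.2.

54.2, 55.2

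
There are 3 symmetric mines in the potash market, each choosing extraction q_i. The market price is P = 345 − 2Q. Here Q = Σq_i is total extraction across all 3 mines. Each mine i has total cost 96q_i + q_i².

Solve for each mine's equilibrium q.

24.9

A representative mine's profit is π_i = q_i(345 − 2Q) − 96q_i − q_i², with Q = q_i + Σ_{j≠i} q_j.
First-order condition: 249 − 6q_i − 2Σ_{j≠i} q_j = 0.
With identical mines, set every q_j = q: then 249 − 6q − 4q = 0, i.e. q = 249/10 = 24.9.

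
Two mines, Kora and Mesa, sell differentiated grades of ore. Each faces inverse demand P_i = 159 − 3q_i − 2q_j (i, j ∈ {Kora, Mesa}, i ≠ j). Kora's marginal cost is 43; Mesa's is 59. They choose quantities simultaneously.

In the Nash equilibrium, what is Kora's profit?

Mine Kora's profit: π = q_{Kora}(159 − 3q_{Kora} − 2q_{Mesa}) − 43q_{Kora}.
∂π/∂q_{Kora} = 116 − 6q_{Kora} − 2q_{Mesa} = 0 ⇒ q_{Kora} = 58/3 − (1/3)q_{Mesa}.
Similarly q_{Mesa} = 50/3 − (1/3)q_{Kora}.
Solving the two reaction functions simultaneously: (1 − (−1/3)(−1/3))q_{Kora} = 58/3 − (1/3)·(50/3), so (8/9)q_{Kora} = 124/9 and q_{Kora} = 15.5.
Then q_{Mesa} = 50/3 − (1/3)·15.5 = 11.5.
P_{Kora} = 159 − 3·15.5 − 2·11.5 = 89.5.
Profit = (89.5 − 43)·15.5 = 720.75.

720.75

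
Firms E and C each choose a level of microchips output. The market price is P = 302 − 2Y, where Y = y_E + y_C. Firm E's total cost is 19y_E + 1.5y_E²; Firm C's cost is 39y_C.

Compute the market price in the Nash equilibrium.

145.25

Firm E's profit: π = y_E(302 − 2(y_E + y_C)) − 19y_E − 1.5y_E².
∂π/∂y_E = 283 − 7y_E − 2y_C = 0, so y_E = 283/7 − (2/7)y_C.
For C: ∂π/∂y_C = 263 − 4y_C − 2y_E = 0 ⇒ y_C = 65.75 − 0.5y_E.
Solving the two reaction functions simultaneously: (1 − (−2/7)(−0.5))y_E = 283/7 − (2/7)·65.75, so (6/7)y_E = 303/14 and y_E = 25.25.
Then y_C = 65.75 − 0.5·25.25 = 53.125.
Equilibrium price: P = 302 − 2·78.375 = 145.25.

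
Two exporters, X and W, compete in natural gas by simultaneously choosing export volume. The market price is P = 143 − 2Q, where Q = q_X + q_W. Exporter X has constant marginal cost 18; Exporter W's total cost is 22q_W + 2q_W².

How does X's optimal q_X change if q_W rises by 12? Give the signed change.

Exporter X's profit: π = q_X(143 − 2(q_X + q_W)) − 18q_X.
∂π/∂q_X = 125 − 4q_X − 2q_W = 0, so q_X = 31.25 − 0.5q_W.
The reaction-function slope is −0.5, so a 12-unit rise in q_W moves q_X by −0.5 × 12 = −6. X's best response falls — the actions are strategic substitutes.

-6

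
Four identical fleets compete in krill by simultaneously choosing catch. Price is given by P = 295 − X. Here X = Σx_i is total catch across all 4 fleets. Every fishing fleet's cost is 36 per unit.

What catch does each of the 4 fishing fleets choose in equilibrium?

51.8

A representative fishing fleet's profit is π_i = x_i(295 − X) − 36x_i, with X = x_i + Σ_{j≠i} x_j.
First-order condition: 259 − 2x_i − Σ_{j≠i} x_j = 0.
Imposing symmetry (x_j = x for all j) turns Σ_{j≠i} x_j into 3x, so 259 = 5x and x = 51.8.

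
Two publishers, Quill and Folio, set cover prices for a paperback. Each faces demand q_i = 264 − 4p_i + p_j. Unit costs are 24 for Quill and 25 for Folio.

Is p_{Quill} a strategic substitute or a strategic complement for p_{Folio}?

Quill's profit: π = (p_{Quill} − 24)(264 − 4p_{Quill} + p_{Folio}).
∂π/∂p_{Quill} = 360 − 8p_{Quill} + p_{Folio} = 0 ⇒ p_{Quill} = 45 + 0.125p_{Folio}.
The best-response slope dp_{Quill}/dp_{Folio} = 0.125 > 0: the reaction function is upward-sloping, so the choices are strategic complements.

strategic complements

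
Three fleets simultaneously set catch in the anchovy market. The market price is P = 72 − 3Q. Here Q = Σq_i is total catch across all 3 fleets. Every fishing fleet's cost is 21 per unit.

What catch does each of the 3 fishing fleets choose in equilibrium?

A representative fishing fleet's profit is π_i = q_i(72 − 3Q) − 21q_i, with Q = q_i + Σ_{j≠i} q_j.
First-order condition: 51 − 6q_i − 3Σ_{j≠i} q_j = 0.
Imposing symmetry (q_j = q for all j) turns Σ_{j≠i} q_j into 2q, so 51 = 12q and q = 4.25.

4.25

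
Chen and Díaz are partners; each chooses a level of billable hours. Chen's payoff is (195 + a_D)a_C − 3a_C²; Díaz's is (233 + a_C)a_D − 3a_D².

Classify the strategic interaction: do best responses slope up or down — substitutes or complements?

strategic complements

Expanding Chen's payoff: 195a_C + a_Da_C − 3a_C².
∂π/∂a_C = 195 + a_D − 6a_C = 0, so a_C = 32.5 + (1/6)a_D.
The best-response slope da_C/da_D = 1/6 > 0: the reaction function is upward-sloping, so the choices are strategic complements.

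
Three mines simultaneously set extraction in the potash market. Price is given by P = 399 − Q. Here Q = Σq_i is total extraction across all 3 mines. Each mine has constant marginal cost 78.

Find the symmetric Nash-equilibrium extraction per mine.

A representative mine's profit is π_i = q_i(399 − Q) − 78q_i, with Q = q_i + Σ_{j≠i} q_j.
First-order condition: 321 − 2q_i − Σ_{j≠i} q_j = 0.
In a symmetric equilibrium every mine chooses the same q, so Σ_{j≠i} q_j = 2q. The condition becomes 321 − 4q = 0, giving q = 321/4 = 80.25.

80.25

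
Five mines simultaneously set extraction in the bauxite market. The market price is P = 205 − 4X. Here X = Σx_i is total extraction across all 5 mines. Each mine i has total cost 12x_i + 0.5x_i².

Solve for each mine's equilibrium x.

7.72

A representative mine's profit is π_i = x_i(205 − 4X) − 12x_i − 0.5x_i², with X = x_i + Σ_{j≠i} x_j.
First-order condition: 193 − 9x_i − 4Σ_{j≠i} x_j = 0.
In a symmetric equilibrium every mine chooses the same x, so Σ_{j≠i} x_j = 4x. The condition becomes 193 − 25x = 0, giving x = 193/25 = 7.72.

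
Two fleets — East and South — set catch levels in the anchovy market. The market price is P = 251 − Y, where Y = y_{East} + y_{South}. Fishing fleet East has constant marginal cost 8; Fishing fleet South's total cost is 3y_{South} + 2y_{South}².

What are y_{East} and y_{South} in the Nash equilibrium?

110, 23

Fishing fleet East's profit: π = y_{East}(251 − (y_{East} + y_{South})) − 8y_{East}.
∂π/∂y_{East} = 243 − 2y_{East} − y_{South} = 0, so y_{East} = 121.5 − 0.5y_{South}.
For South: ∂π/∂y_{South} = 248 − 6y_{South} − y_{East} = 0 ⇒ y_{South} = 124/3 − (1/6)y_{East}.
Plugging y_{South} into East's best response: y_{East} = 121.5 − 0.5(124/3 − (1/6)y_{East}) ⇒ (11/12)y_{East} = 605/6, so y_{East} = 110.
Then y_{South} = 124/3 − (1/6)·110 = 23.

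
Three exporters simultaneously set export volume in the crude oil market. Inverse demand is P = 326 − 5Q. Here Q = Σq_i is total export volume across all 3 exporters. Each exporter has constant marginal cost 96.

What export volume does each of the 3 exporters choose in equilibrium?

11.5

A representative exporter's profit is π_i = q_i(326 − 5Q) − 96q_i, with Q = q_i + Σ_{j≠i} q_j.
First-order condition: 230 − 10q_i − 5Σ_{j≠i} q_j = 0.
Imposing symmetry (q_j = q for all j) turns Σ_{j≠i} q_j into 2q, so 230 = 20q and q = 11.5.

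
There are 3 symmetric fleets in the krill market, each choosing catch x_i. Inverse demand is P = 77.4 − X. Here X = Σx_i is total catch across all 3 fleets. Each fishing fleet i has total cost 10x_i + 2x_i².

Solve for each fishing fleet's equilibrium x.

8.425

A representative fishing fleet's profit is π_i = x_i(77.4 − X) − 10x_i − 2x_i², with X = x_i + Σ_{j≠i} x_j.
First-order condition: 67.4 − 6x_i − Σ_{j≠i} x_j = 0.
Imposing symmetry (x_j = x for all j) turns Σ_{j≠i} x_j into 2x, so 67.4 = 8x and x = 8.425.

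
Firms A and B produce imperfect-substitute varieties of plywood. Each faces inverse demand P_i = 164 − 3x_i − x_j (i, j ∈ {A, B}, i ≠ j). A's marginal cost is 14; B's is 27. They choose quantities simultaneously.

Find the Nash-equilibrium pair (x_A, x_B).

21.8, 19.2

Firm A's profit: π = x_A(164 − 3x_A − x_B) − 14x_A.
∂π/∂x_A = 150 − 6x_A − x_B = 0 ⇒ x_A = 25 − (1/6)x_B.
Similarly x_B = 137/6 − (1/6)x_A.
Plugging x_B into A's best response: x_A = 25 − (1/6)(137/6 − (1/6)x_A) ⇒ (35/36)x_A = 763/36, so x_A = 21.8.
Then x_B = 137/6 − (1/6)·21.8 = 19.2.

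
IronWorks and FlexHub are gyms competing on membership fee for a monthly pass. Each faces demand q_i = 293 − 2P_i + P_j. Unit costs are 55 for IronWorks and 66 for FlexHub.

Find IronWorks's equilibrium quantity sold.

161.6

IronWorks's profit: π = (P_{IronWorks} − 55)(293 − 2P_{IronWorks} + P_{FlexHub}).
∂π/∂P_{IronWorks} = 403 − 4P_{IronWorks} + P_{FlexHub} = 0 ⇒ P_{IronWorks} = 100.75 + 0.25P_{FlexHub}.
Similarly P_{FlexHub} = 106.25 + 0.25P_{IronWorks}.
Plugging P_{FlexHub} into IronWorks's best response: P_{IronWorks} = 100.75 + 0.25(106.25 + 0.25P_{IronWorks}) ⇒ 0.9375P_{IronWorks} = 127.3125, so P_{IronWorks} = 135.8.
Then P_{FlexHub} = 106.25 + 0.25·135.8 = 140.2.
q_{IronWorks} = 293 − 2·135.8 + 140.2 = 161.6.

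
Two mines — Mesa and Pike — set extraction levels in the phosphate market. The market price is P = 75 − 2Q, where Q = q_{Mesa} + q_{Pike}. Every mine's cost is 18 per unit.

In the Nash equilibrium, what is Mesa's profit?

Mine Mesa's profit: π = q_{Mesa}(75 − 2(q_{Mesa} + q_{Pike})) − 18q_{Mesa}.
∂π/∂q_{Mesa} = 57 − 4q_{Mesa} − 2q_{Pike} = 0, so q_{Mesa} = 14.25 − 0.5q_{Pike}.
By symmetry q_{Pike} = q_{Mesa}; substituting into the reaction function, 1.5q_{Mesa} = 14.25 and q_{Mesa} = 9.5.
Price P = 75 − 2·19 = 37.
Mesa's profit: (37 − 18)·9.5 = 180.5.

180.5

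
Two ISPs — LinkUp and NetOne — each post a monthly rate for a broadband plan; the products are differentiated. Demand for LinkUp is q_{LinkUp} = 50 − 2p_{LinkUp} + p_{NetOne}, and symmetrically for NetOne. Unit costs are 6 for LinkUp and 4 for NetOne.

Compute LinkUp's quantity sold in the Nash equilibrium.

LinkUp's profit: π = (p_{LinkUp} − 6)(50 − 2p_{LinkUp} + p_{NetOne}).
∂π/∂p_{LinkUp} = 62 − 4p_{LinkUp} + p_{NetOne} = 0 ⇒ p_{LinkUp} = 15.5 + 0.25p_{NetOne}.
Similarly p_{NetOne} = 14.5 + 0.25p_{LinkUp}.
Plugging p_{NetOne} into LinkUp's best response: p_{LinkUp} = 15.5 + 0.25(14.5 + 0.25p_{LinkUp}) ⇒ 0.9375p_{LinkUp} = 19.125, so p_{LinkUp} = 20.4.
Then p_{NetOne} = 14.5 + 0.25·20.4 = 19.6.
q_{LinkUp} = 50 − 2·20.4 + 19.6 = 28.8.

28.8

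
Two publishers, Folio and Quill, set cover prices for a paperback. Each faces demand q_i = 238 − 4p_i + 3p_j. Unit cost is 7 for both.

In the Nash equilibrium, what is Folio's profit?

8537.76

Folio's profit: π = (p_{Folio} − 7)(238 − 4p_{Folio} + 3p_{Quill}).
∂π/∂p_{Folio} = 266 − 8p_{Folio} + 3p_{Quill} = 0 ⇒ p_{Folio} = 33.25 + 0.375p_{Quill}.
Setting p_{Folio} = p_{Quill} in the reaction function: p_{Folio} = 33.25 + 0.375p_{Folio}, so p_{Folio} = 33.25 / 0.625 = 53.2.
q_{Folio} = 238 − 4·53.2 + 3·53.2 = 184.8.
Profit = (53.2 − 7)·184.8 = 8537.76.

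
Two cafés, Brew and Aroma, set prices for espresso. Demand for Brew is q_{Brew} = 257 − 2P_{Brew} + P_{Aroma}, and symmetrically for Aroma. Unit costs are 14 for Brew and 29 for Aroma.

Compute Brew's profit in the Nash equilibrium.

Brew's profit: π = (P_{Brew} − 14)(257 − 2P_{Brew} + P_{Aroma}).
∂π/∂P_{Brew} = 285 − 4P_{Brew} + P_{Aroma} = 0 ⇒ P_{Brew} = 71.25 + 0.25P_{Aroma}.
Similarly P_{Aroma} = 78.75 + 0.25P_{Brew}.
Solving the two reaction functions simultaneously: (1 − (0.25)(0.25))P_{Brew} = 71.25 + 0.25·78.75, so 0.9375P_{Brew} = 90.9375 and P_{Brew} = 97.
Then P_{Aroma} = 78.75 + 0.25·97 = 103.
q_{Brew} = 257 − 2·97 + 103 = 166.
Profit = (97 − 14)·166 = 13778.

13778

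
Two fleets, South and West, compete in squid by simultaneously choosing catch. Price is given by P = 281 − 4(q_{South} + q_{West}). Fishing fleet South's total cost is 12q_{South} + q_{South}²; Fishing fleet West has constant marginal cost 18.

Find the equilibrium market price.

115.125

Fishing fleet South's profit: π = q_{South}(281 − 4(q_{South} + q_{West})) − 12q_{South} − q_{South}².
∂π/∂q_{South} = 269 − 10q_{South} − 4q_{West} = 0, so q_{South} = 26.9 − 0.4q_{West}.
For West: ∂π/∂q_{West} = 263 − 8q_{West} − 4q_{South} = 0 ⇒ q_{West} = 32.875 − 0.5q_{South}.
Solving the two reaction functions simultaneously: (1 − (−0.4)(−0.5))q_{South} = 26.9 − 0.4·32.875, so 0.8q_{South} = 13.75 and q_{South} = 17.1875.
Then q_{West} = 32.875 − 0.5·17.1875 = 777/32.
Equilibrium price: P = 281 − 4·(1327/32) = 115.125.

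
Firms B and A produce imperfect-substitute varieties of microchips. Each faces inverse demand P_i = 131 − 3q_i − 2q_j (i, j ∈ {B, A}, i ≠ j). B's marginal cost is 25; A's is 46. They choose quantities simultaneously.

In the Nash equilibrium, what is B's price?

68.6875

Firm B's profit: π = q_B(131 − 3q_B − 2q_A) − 25q_B.
∂π/∂q_B = 106 − 6q_B − 2q_A = 0 ⇒ q_B = 53/3 − (1/3)q_A.
Similarly q_A = 85/6 − (1/3)q_B.
Plugging q_A into B's best response: q_B = 53/3 − (1/3)(85/6 − (1/3)q_B) ⇒ (8/9)q_B = 233/18, so q_B = 14.5625.
Then q_A = 85/6 − (1/3)·14.5625 = 9.3125.
P_B = 131 − 3·14.5625 − 2·9.3125 = 68.6875.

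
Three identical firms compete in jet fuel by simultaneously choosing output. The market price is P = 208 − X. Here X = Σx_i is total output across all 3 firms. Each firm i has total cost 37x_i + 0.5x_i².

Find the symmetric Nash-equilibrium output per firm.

A representative firm's profit is π_i = x_i(208 − X) − 37x_i − 0.5x_i², with X = x_i + Σ_{j≠i} x_j.
First-order condition: 171 − 3x_i − Σ_{j≠i} x_j = 0.
Imposing symmetry (x_j = x for all j) turns Σ_{j≠i} x_j into 2x, so 171 = 5x and x = 34.2.

34.2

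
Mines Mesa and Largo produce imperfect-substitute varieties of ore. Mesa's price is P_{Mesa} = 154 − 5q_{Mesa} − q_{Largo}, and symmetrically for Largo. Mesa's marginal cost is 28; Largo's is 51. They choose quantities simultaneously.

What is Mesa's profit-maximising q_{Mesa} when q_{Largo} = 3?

Mine Mesa's profit: π = q_{Mesa}(154 − 5q_{Mesa} − q_{Largo}) − 28q_{Mesa}.
∂π/∂q_{Mesa} = 126 − 10q_{Mesa} − q_{Largo} = 0 ⇒ q_{Mesa} = 12.6 − 0.1q_{Largo}.
At q_{Largo} = 3: q_{Mesa} = 12.6 − 0.1·3 = 12.3.

12.3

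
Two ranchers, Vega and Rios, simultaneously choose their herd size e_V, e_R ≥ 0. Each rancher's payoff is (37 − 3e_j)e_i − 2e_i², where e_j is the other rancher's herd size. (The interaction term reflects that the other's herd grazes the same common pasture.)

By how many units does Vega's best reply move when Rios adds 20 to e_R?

Vega's payoff is (37 − 3e_R)e_V − 2e_V².
∂π/∂e_V = 37 − 3e_R − 4e_V = 0, so e_V = 9.25 − 0.75e_R.
The reaction-function slope is −0.75, so a 20-unit rise in e_R moves e_V by −0.75 × 20 = −15. Vega's best response falls — the actions are strategic substitutes.

-15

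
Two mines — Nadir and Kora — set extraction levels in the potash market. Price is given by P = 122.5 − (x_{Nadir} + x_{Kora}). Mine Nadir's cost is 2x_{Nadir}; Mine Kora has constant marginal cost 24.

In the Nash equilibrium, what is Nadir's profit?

Mine Nadir's profit: π = x_{Nadir}(122.5 − (x_{Nadir} + x_{Kora})) − 2x_{Nadir}.
∂π/∂x_{Nadir} = 120.5 − 2x_{Nadir} − x_{Kora} = 0, so x_{Nadir} = 60.25 − 0.5x_{Kora}.
By the same steps for Kora: x_{Kora} = 49.25 − 0.5x_{Nadir}.
Substituting the second reaction function into the first: x_{Nadir} = 60.25 − 0.5(49.25 − 0.5x_{Nadir}), which gives 0.75x_{Nadir} = 35.625 ⇒ x_{Nadir} = 47.5.
Then x_{Kora} = 49.25 − 0.5·47.5 = 25.5.
Price P = 122.5 − 73 = 49.5.
Nadir's profit: (49.5 − 2)·47.5 = 2256.25.

2256.25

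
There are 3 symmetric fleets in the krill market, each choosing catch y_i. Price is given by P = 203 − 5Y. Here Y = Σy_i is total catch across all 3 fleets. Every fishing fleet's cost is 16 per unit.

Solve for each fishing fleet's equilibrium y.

A representative fishing fleet's profit is π_i = y_i(203 − 5Y) − 16y_i, with Y = y_i + Σ_{j≠i} y_j.
First-order condition: 187 − 10y_i − 5Σ_{j≠i} y_j = 0.
With identical fishing fleets, set every y_j = y: then 187 − 10y − 10y = 0, i.e. y = 187/20 = 9.35.

9.35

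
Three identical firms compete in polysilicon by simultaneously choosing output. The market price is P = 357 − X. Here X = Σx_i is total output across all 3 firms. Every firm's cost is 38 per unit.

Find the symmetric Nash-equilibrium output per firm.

A representative firm's profit is π_i = x_i(357 − X) − 38x_i, with X = x_i + Σ_{j≠i} x_j.
First-order condition: 319 − 2x_i − Σ_{j≠i} x_j = 0.
With identical firms, set every x_j = x: then 319 − 2x − 2x = 0, i.e. x = 319/4 = 79.75.

79.75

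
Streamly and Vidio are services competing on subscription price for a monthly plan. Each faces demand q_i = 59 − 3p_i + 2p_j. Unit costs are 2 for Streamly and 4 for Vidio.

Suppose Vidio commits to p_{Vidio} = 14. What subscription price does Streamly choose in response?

Streamly's profit: π = (p_{Streamly} − 2)(59 − 3p_{Streamly} + 2p_{Vidio}).
∂π/∂p_{Streamly} = 65 − 6p_{Streamly} + 2p_{Vidio} = 0 ⇒ p_{Streamly} = 65/6 + (1/3)p_{Vidio}.
At p_{Vidio} = 14: p_{Streamly} = 65/6 + (1/3)·14 = 15.5.

15.5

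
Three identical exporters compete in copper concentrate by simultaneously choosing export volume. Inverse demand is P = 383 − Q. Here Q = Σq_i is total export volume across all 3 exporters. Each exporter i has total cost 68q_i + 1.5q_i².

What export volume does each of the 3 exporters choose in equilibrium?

A representative exporter's profit is π_i = q_i(383 − Q) − 68q_i − 1.5q_i², with Q = q_i + Σ_{j≠i} q_j.
First-order condition: 315 − 5q_i − Σ_{j≠i} q_j = 0.
In a symmetric equilibrium every exporter chooses the same q, so Σ_{j≠i} q_j = 2q. The condition becomes 315 − 7q = 0, giving q = 315/7 = 45.

45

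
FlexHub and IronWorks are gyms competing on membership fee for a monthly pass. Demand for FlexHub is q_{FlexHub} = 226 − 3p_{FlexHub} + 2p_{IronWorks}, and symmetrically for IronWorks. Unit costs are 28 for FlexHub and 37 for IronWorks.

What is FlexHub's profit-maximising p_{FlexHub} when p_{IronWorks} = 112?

89

FlexHub's profit: π = (p_{FlexHub} − 28)(226 − 3p_{FlexHub} + 2p_{IronWorks}).
∂π/∂p_{FlexHub} = 310 − 6p_{FlexHub} + 2p_{IronWorks} = 0 ⇒ p_{FlexHub} = 155/3 + (1/3)p_{IronWorks}.
At p_{IronWorks} = 112: p_{FlexHub} = 155/3 + (1/3)·112 = 89.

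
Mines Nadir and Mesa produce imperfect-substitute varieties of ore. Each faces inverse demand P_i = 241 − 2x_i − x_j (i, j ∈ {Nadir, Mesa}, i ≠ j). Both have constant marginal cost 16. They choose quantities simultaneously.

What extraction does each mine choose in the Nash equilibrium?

Mine Nadir's profit: π = x_{Nadir}(241 − 2x_{Nadir} − x_{Mesa}) − 16x_{Nadir}.
∂π/∂x_{Nadir} = 225 − 4x_{Nadir} − x_{Mesa} = 0 ⇒ x_{Nadir} = 56.25 − 0.25x_{Mesa}.
Setting x_{Nadir} = x_{Mesa} in the reaction function: x_{Nadir} = 56.25 − 0.25x_{Nadir}, so x_{Nadir} = 56.25 / 1.25 = 45.

45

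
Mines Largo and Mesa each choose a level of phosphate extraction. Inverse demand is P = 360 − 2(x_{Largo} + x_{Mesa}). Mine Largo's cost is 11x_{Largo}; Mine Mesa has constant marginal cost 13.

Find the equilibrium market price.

Mine Largo's profit: π = x_{Largo}(360 − 2(x_{Largo} + x_{Mesa})) − 11x_{Largo}.
∂π/∂x_{Largo} = 349 − 4x_{Largo} − 2x_{Mesa} = 0, so x_{Largo} = 87.25 − 0.5x_{Mesa}.
By the same steps for Mesa: x_{Mesa} = 86.75 − 0.5x_{Largo}.
Plugging x_{Mesa} into Largo's best response: x_{Largo} = 87.25 − 0.5(86.75 − 0.5x_{Largo}) ⇒ 0.75x_{Largo} = 43.875, so x_{Largo} = 58.5.
Then x_{Mesa} = 86.75 − 0.5·58.5 = 57.5.
Equilibrium price: P = 360 − 2·116 = 128.

128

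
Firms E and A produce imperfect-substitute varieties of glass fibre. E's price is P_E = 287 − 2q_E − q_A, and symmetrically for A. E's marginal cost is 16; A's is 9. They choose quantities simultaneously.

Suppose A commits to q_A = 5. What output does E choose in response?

66.5

Firm E's profit: π = q_E(287 − 2q_E − q_A) − 16q_E.
∂π/∂q_E = 271 − 4q_E − q_A = 0 ⇒ q_E = 67.75 − 0.25q_A.
At q_A = 5: q_E = 67.75 − 0.25·5 = 66.5.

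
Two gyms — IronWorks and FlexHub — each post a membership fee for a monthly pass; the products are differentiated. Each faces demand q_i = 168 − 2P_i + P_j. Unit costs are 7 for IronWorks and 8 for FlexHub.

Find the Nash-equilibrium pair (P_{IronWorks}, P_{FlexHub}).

IronWorks's profit: π = (P_{IronWorks} − 7)(168 − 2P_{IronWorks} + P_{FlexHub}).
∂π/∂P_{IronWorks} = 182 − 4P_{IronWorks} + P_{FlexHub} = 0 ⇒ P_{IronWorks} = 45.5 + 0.25P_{FlexHub}.
Similarly P_{FlexHub} = 46 + 0.25P_{IronWorks}.
Substituting the second reaction function into the first: P_{IronWorks} = 45.5 + 0.25(46 + 0.25P_{IronWorks}), which gives 0.9375P_{IronWorks} = 57 ⇒ P_{IronWorks} = 60.8.
Then P_{FlexHub} = 46 + 0.25·60.8 = 61.2.

60.8, 61.2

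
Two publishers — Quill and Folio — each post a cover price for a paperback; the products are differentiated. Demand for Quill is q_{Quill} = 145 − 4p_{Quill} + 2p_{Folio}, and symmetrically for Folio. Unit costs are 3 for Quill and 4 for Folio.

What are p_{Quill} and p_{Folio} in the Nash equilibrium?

26.3, 26.7

Quill's profit: π = (p_{Quill} − 3)(145 − 4p_{Quill} + 2p_{Folio}).
∂π/∂p_{Quill} = 157 − 8p_{Quill} + 2p_{Folio} = 0 ⇒ p_{Quill} = 19.625 + 0.25p_{Folio}.
Similarly p_{Folio} = 20.125 + 0.25p_{Quill}.
Solving the two reaction functions simultaneously: (1 − (0.25)(0.25))p_{Quill} = 19.625 + 0.25·20.125, so 0.9375p_{Quill} = 789/32 and p_{Quill} = 26.3.
Then p_{Folio} = 20.125 + 0.25·26.3 = 26.7.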